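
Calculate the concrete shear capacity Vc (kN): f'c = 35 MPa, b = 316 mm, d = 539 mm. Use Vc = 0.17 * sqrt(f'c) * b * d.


Vc = 0.17 * sqrt(35) * 316 * 539 / 1000
= 171.3 kN

171.3


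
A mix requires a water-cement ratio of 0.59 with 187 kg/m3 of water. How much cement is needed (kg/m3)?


Cement = water / (w/c)
= 187 / 0.59
= 316.9 kg/m3

316.9


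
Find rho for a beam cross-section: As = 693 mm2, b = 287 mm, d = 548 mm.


rho = As / (b * d)
= 693 / (287 * 548)
= 0.0044

0.0044


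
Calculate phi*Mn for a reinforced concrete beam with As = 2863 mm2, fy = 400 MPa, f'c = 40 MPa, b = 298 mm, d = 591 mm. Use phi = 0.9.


a = As * fy / (0.85 * f'c * b)
= 2863 * 400 / (0.85 * 40 * 298)
= 113.028 mm
Mn = As * fy * (d - a/2) / 10^6
= 612.0934 kN-m
phi*Mn = 0.9 * 612.0934 = 550.88 kN-m

550.88


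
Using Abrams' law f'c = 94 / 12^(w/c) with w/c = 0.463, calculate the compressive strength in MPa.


f'c = 94 / 12^0.463
= 94 / 3.16
= 29.75 MPa

29.75


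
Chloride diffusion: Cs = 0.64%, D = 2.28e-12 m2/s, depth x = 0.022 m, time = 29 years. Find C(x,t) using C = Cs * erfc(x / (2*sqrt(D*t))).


t_seconds = 29 * 365.25 * 24 * 3600 = 915170400.0 s
arg = 0.022 / (2 * sqrt(2.28e-12 * 915170400.0))
= 0.2408
erfc(0.2408) = 0.7334
C = 0.64 * 0.7334 = 0.4694%

0.4694


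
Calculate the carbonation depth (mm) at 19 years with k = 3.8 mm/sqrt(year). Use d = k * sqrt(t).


depth = k * sqrt(t)
= 3.8 * sqrt(19)
= 16.56 mm

16.56


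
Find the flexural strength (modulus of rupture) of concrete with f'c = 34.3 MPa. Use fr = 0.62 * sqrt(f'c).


fr = 0.62 * sqrt(34.3)
= 3.631 MPa

3.631


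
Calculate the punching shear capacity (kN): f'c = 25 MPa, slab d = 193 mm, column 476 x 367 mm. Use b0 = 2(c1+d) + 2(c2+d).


b0 = 2*(476 + 193) + 2*(367 + 193) = 2458 mm
Vc = 0.33 * sqrt(25) * 2458 * 193 / 1000
= 782.75 kN

782.75


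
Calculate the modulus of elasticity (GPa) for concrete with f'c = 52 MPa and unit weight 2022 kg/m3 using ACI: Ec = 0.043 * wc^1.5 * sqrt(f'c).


Ec = 0.043 * 2022^1.5 * sqrt(52) / 1000
= 28.19 GPa

28.19


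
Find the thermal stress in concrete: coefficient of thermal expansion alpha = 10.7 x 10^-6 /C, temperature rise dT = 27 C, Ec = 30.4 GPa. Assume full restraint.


sigma = alpha * dT * Ec
= 10.7e-6 * 27 * 30.4 * 1000
= 8.783 MPa

8.783


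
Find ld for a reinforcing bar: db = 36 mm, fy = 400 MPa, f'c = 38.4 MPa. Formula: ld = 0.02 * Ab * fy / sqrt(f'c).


Ab = pi * 36^2 / 4 = 1017.876 mm2
ld = 0.02 * 1017.876 * 400 / sqrt(38.4)
= 1314.1 mm

1314.1


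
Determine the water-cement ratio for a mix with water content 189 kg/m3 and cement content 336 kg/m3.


w/c = water / cement
w/c = 189 / 336 = 0.562

0.562


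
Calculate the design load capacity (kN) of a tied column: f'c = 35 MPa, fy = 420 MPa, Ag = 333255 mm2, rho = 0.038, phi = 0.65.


Ast = rho * Ag = 0.038 * 333255 = 12663.69 mm2
phi*Pn = 0.65 * 0.80 * (0.85 * 35 * (333255 - 12663.69) + 420 * 12663.69) / 1000
= 7725.3 kN

7725.3


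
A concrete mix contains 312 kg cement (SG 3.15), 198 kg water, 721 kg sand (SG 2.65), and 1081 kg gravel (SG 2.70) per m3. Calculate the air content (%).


Vol cement = 312 / (3.15 * 1000) = 0.099048 m3
Vol water = 198 / 1000 = 0.198 m3
Vol sand = 721 / (2.65 * 1000) = 0.272075 m3
Vol gravel = 1081 / (2.70 * 1000) = 0.40037 m3
Total solid + water volume = 0.969493 m3
Air = (1 - 0.969493) * 100 = 3.05%

3.05


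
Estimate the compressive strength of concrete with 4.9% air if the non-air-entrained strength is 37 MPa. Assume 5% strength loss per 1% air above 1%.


Strength loss = (4.9 - 1) * 5 = 19.5%
f'c = 37 * (1 - 19.5/100)
= 29.78 MPa

29.78


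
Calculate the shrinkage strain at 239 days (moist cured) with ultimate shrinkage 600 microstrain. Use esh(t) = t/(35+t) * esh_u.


esh(239) = 239 / (35 + 239) * 600
= 239 / 274 * 600
= 523.4 microstrain

523.4


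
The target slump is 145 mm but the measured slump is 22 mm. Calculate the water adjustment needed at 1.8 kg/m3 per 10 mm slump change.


Difference = 145 - 22 = 123 mm
Water adjustment = 123 * 1.8 / 10 = 22.1 kg/m3

22.1


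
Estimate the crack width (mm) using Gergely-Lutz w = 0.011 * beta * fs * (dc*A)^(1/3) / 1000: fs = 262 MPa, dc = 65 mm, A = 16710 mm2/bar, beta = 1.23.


w = 0.011 * beta * fs * (dc * A)^(1/3) / 1000
= 0.011 * 1.23 * 262 * (65 * 16710)^(1/3) / 1000
= 0.364 mm

0.364


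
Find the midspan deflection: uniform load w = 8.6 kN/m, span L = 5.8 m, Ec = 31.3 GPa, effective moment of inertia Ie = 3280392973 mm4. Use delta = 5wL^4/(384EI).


Convert: L = 5.8 m = 5800 mm, Ec = 31.3 GPa = 31300 MPa
delta = 5 * 8.6 * 5800^4 / (384 * 31300 * 3280392973)
= 1.23 mm

1.23


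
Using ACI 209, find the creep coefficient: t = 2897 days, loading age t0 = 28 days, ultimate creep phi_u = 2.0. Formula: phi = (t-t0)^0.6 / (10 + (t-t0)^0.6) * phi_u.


dt = 2897 - 28 = 2869
phi = 2869^0.6 / (10 + 2869^0.6) * 2.0
= 1.845

1.845


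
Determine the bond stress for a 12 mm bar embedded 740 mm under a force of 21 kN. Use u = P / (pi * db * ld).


u = P / (pi * db * ld)
= 21 * 1000 / (pi * 12 * 740)
= 0.753 MPa

0.753


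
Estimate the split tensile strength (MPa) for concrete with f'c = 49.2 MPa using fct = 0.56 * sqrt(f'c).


fct = 0.56 * sqrt(49.2)
= 0.56 * 7.014
= 3.928 MPa

3.928


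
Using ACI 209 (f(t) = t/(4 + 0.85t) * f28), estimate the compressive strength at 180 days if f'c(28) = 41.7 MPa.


f(180) = 180 / (4 + 0.85 * 180) * 41.7
= 180 / 157.0 * 41.7
= 47.81 MPa

47.81


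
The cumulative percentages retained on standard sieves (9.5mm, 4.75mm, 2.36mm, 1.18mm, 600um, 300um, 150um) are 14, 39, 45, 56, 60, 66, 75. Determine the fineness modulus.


FM = sum(cumulative % retained) / 100
= 355 / 100
= 3.55

3.55


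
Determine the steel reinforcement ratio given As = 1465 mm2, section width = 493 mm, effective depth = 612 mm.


rho = As / (b * d)
= 1465 / (493 * 612)
= 0.0049

0.0049


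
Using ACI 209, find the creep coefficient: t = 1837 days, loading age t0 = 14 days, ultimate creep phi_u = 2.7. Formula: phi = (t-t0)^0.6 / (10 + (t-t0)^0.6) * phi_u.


dt = 1837 - 14 = 1823
phi = 1823^0.6 / (10 + 1823^0.6) * 2.7
= 2.431

2.431


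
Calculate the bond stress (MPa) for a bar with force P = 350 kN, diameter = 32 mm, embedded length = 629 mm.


u = P / (pi * db * ld)
= 350 * 1000 / (pi * 32 * 629)
= 5.535 MPa

5.535


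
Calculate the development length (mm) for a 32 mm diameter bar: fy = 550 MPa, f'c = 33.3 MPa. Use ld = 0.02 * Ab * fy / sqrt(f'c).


Ab = pi * 32^2 / 4 = 804.248 mm2
ld = 0.02 * 804.248 * 550 / sqrt(33.3)
= 1533.1 mm

1533.1


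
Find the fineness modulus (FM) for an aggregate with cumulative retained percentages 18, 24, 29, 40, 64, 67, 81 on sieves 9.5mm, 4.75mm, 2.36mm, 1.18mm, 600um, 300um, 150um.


FM = sum(cumulative % retained) / 100
= 323 / 100
= 3.23

3.23


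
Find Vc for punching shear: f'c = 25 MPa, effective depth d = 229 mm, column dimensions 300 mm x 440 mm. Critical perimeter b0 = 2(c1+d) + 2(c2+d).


b0 = 2*(300 + 229) + 2*(440 + 229) = 2396 mm
Vc = 0.33 * sqrt(25) * 2396 * 229 / 1000
= 905.33 kN

905.33


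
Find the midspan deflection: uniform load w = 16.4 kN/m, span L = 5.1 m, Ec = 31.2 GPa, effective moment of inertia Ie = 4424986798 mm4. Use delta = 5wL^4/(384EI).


Convert: L = 5.1 m = 5100 mm, Ec = 31.2 GPa = 31200 MPa
delta = 5 * 16.4 * 5100^4 / (384 * 31200 * 4424986798)
= 1.05 mm

1.05


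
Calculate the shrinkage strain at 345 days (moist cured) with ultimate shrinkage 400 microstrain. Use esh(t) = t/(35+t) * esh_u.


esh(345) = 345 / (35 + 345) * 400
= 345 / 380 * 400
= 363.2 microstrain

363.2


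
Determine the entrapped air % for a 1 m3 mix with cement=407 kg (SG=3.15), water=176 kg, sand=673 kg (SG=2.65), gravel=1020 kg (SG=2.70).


Vol cement = 407 / (3.15 * 1000) = 0.129206 m3
Vol water = 176 / 1000 = 0.176 m3
Vol sand = 673 / (2.65 * 1000) = 0.253962 m3
Vol gravel = 1020 / (2.70 * 1000) = 0.377778 m3
Total solid + water volume = 0.936946 m3
Air = (1 - 0.936946) * 100 = 6.31%

6.31


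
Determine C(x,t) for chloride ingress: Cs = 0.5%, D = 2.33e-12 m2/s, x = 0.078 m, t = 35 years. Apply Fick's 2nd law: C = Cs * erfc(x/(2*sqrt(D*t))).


t_seconds = 35 * 365.25 * 24 * 3600 = 1104516000.0 s
arg = 0.078 / (2 * sqrt(2.33e-12 * 1104516000.0))
= 0.7688
erfc(0.7688) = 0.2769
C = 0.5 * 0.2769 = 0.1385%

0.1385


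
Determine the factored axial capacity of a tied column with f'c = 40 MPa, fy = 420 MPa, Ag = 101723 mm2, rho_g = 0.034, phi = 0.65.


Ast = rho * Ag = 0.034 * 101723 = 3458.582 mm2
phi*Pn = 0.65 * 0.80 * (0.85 * 40 * (101723 - 3458.582) + 420 * 3458.582) / 1000
= 2492.67 kN

2492.67


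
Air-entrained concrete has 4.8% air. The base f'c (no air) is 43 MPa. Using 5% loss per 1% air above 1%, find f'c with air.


Strength loss = (4.8 - 1) * 5 = 19.0%
f'c = 43 * (1 - 19.0/100)
= 34.83 MPa

34.83


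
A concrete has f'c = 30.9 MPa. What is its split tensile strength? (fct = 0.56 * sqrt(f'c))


fct = 0.56 * sqrt(30.9)
= 0.56 * 5.559
= 3.113 MPa

3.113


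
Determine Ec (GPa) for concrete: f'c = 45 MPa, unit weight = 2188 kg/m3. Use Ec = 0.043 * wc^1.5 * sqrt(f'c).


Ec = 0.043 * 2188^1.5 * sqrt(45) / 1000
= 29.52 GPa

29.52


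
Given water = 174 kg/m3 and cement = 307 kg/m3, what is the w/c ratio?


w/c = water / cement
w/c = 174 / 307 = 0.567

0.567


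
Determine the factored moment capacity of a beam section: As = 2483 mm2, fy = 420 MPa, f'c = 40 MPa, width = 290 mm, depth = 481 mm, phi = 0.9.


a = As * fy / (0.85 * f'c * b)
= 2483 * 420 / (0.85 * 40 * 290)
= 105.7667 mm
Mn = As * fy * (d - a/2) / 10^6
= 446.4657 kN-m
phi*Mn = 0.9 * 446.4657 = 401.82 kN-m

401.82


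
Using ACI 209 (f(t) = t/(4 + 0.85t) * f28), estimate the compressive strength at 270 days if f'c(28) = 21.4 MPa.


f(270) = 270 / (4 + 0.85 * 270) * 21.4
= 270 / 233.5 * 21.4
= 24.75 MPa

24.75


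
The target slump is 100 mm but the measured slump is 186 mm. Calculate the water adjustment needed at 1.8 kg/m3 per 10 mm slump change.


Difference = 100 - 186 = -86 mm
Water adjustment = -86 * 1.8 / 10 = -15.5 kg/m3

-15.5


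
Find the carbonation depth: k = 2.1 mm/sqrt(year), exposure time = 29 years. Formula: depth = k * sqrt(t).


depth = k * sqrt(t)
= 2.1 * sqrt(29)
= 11.31 mm

11.31


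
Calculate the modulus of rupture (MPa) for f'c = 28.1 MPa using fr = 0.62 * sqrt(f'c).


fr = 0.62 * sqrt(28.1)
= 3.287 MPa

3.287


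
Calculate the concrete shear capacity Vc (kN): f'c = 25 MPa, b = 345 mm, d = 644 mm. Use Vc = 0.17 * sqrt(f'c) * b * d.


Vc = 0.17 * sqrt(25) * 345 * 644 / 1000
= 188.85 kN

188.85


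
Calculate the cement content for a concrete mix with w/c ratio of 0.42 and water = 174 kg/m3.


Cement = water / (w/c)
= 174 / 0.42
= 414.3 kg/m3

414.3


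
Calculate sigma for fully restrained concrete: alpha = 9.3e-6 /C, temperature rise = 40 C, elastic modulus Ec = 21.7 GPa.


sigma = alpha * dT * Ec
= 9.3e-6 * 40 * 21.7 * 1000
= 8.072 MPa

8.072


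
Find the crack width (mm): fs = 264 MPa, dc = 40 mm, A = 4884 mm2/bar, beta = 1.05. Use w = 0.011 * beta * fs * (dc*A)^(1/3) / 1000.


w = 0.011 * beta * fs * (dc * A)^(1/3) / 1000
= 0.011 * 1.05 * 264 * (40 * 4884)^(1/3) / 1000
= 0.177 mm

0.177


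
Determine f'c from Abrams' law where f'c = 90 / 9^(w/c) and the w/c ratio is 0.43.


f'c = 90 / 9^0.43
= 90 / 2.572
= 34.99 MPa

34.99


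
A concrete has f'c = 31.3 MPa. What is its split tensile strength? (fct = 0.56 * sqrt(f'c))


fct = 0.56 * sqrt(31.3)
= 0.56 * 5.595
= 3.133 MPa

3.133


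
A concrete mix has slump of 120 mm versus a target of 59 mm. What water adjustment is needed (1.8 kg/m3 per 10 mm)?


Difference = 59 - 120 = -61 mm
Water adjustment = -61 * 1.8 / 10 = -11.0 kg/m3

-11.0


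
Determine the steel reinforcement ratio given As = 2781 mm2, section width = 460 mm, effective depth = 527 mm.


rho = As / (b * d)
= 2781 / (460 * 527)
= 0.0115

0.0115


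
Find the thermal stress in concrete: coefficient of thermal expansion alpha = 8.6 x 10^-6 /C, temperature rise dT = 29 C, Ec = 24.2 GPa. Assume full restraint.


sigma = alpha * dT * Ec
= 8.6e-6 * 29 * 24.2 * 1000
= 6.035 MPa

6.035


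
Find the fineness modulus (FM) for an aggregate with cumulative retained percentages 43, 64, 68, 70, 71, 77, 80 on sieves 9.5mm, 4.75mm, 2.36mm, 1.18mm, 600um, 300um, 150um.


FM = sum(cumulative % retained) / 100
= 473 / 100
= 4.73

4.73


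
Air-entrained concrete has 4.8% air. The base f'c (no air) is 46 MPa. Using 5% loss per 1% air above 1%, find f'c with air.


Strength loss = (4.8 - 1) * 5 = 19.0%
f'c = 46 * (1 - 19.0/100)
= 37.26 MPa

37.26


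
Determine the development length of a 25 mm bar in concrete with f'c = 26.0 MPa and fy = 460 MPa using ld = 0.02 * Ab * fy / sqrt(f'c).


Ab = pi * 25^2 / 4 = 490.874 mm2
ld = 0.02 * 490.874 * 460 / sqrt(26.0)
= 885.7 mm

885.7


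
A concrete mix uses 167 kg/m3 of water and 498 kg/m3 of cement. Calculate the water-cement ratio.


w/c = water / cement
w/c = 167 / 498 = 0.335

0.335


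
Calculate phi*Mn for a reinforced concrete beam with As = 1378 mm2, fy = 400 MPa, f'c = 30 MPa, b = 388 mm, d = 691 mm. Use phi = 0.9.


a = As * fy / (0.85 * f'c * b)
= 1378 * 400 / (0.85 * 30 * 388)
= 55.7105 mm
Mn = As * fy * (d - a/2) / 10^6
= 365.5254 kN-m
phi*Mn = 0.9 * 365.5254 = 328.97 kN-m

328.97


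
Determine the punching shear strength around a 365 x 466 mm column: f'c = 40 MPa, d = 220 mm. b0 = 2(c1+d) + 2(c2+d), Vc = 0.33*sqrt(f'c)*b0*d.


b0 = 2*(365 + 220) + 2*(466 + 220) = 2542 mm
Vc = 0.33 * sqrt(40) * 2542 * 220 / 1000
= 1167.19 kN

1167.19


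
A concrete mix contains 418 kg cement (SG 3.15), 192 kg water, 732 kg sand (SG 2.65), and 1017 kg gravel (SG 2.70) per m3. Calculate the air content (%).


Vol cement = 418 / (3.15 * 1000) = 0.132698 m3
Vol water = 192 / 1000 = 0.192 m3
Vol sand = 732 / (2.65 * 1000) = 0.276226 m3
Vol gravel = 1017 / (2.70 * 1000) = 0.376667 m3
Total solid + water volume = 0.977591 m3
Air = (1 - 0.977591) * 100 = 2.24%

2.24


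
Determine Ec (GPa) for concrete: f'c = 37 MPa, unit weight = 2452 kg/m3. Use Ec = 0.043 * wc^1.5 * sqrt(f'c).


Ec = 0.043 * 2452^1.5 * sqrt(37) / 1000
= 31.76 GPa

31.76


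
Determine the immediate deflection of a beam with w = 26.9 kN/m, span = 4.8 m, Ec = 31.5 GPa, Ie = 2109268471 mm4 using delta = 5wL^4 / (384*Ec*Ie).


Convert: L = 4.8 m = 4800 mm, Ec = 31.5 GPa = 31500 MPa
delta = 5 * 26.9 * 4800^4 / (384 * 31500 * 2109268471)
= 2.8 mm

2.8


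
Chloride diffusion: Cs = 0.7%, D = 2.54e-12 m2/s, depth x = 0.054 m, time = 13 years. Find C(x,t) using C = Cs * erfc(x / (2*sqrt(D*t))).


t_seconds = 13 * 365.25 * 24 * 3600 = 410248800.0 s
arg = 0.054 / (2 * sqrt(2.54e-12 * 410248800.0))
= 0.8364
erfc(0.8364) = 0.2369
C = 0.7 * 0.2369 = 0.1658%

0.1658


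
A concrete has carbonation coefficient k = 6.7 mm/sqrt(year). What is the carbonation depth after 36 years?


depth = k * sqrt(t)
= 6.7 * sqrt(36)
= 40.2 mm

40.2


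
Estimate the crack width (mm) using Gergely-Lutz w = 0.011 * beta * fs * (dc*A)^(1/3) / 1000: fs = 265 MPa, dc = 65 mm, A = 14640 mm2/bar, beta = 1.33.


w = 0.011 * beta * fs * (dc * A)^(1/3) / 1000
= 0.011 * 1.33 * 265 * (65 * 14640)^(1/3) / 1000
= 0.381 mm

0.381


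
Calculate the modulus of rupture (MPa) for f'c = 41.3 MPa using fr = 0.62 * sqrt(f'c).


fr = 0.62 * sqrt(41.3)
= 3.984 MPa

3.984


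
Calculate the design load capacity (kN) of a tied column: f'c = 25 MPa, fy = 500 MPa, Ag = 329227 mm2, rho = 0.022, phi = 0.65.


Ast = rho * Ag = 0.022 * 329227 = 7242.994 mm2
phi*Pn = 0.65 * 0.80 * (0.85 * 25 * (329227 - 7242.994) + 500 * 7242.994) / 1000
= 5441.1 kN

5441.1


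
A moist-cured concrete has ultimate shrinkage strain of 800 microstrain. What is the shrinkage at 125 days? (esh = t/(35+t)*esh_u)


esh(125) = 125 / (35 + 125) * 800
= 125 / 160 * 800
= 625.0 microstrain

625.0


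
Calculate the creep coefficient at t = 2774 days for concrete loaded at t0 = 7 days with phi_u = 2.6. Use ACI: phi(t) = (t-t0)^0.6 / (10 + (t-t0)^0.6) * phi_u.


dt = 2774 - 7 = 2767
phi = 2767^0.6 / (10 + 2767^0.6) * 2.6
= 2.394

2.394


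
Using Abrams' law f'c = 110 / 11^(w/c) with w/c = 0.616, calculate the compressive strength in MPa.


f'c = 110 / 11^0.616
= 110 / 4.38
= 25.11 MPa

25.11


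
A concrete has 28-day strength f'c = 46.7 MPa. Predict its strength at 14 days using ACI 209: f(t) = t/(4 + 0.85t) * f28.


f(14) = 14 / (4 + 0.85 * 14) * 46.7
= 14 / 15.9 * 46.7
= 41.12 MPa

41.12


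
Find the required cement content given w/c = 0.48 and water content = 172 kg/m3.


Cement = water / (w/c)
= 172 / 0.48
= 358.3 kg/m3

358.3


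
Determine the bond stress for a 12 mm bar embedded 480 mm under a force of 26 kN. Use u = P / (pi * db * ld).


u = P / (pi * db * ld)
= 26 * 1000 / (pi * 12 * 480)
= 1.437 MPa

1.437


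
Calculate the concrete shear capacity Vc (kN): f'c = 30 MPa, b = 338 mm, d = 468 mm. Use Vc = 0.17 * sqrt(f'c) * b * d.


Vc = 0.17 * sqrt(30) * 338 * 468 / 1000
= 147.29 kN

147.29


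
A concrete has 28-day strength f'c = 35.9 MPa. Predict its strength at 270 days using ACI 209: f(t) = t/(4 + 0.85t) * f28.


f(270) = 270 / (4 + 0.85 * 270) * 35.9
= 270 / 233.5 * 35.9
= 41.51 MPa

41.51


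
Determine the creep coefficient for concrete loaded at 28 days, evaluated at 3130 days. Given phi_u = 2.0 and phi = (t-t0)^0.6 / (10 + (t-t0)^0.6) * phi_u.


dt = 3130 - 28 = 3102
phi = 3102^0.6 / (10 + 3102^0.6) * 2.0
= 1.851

1.851


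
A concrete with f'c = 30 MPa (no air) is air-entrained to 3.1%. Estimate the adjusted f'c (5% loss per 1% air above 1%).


Strength loss = (3.1 - 1) * 5 = 10.5%
f'c = 30 * (1 - 10.5/100)
= 26.85 MPa

26.85


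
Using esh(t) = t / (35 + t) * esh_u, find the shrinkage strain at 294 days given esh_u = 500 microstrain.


esh(294) = 294 / (35 + 294) * 500
= 294 / 329 * 500
= 446.8 microstrain

446.8


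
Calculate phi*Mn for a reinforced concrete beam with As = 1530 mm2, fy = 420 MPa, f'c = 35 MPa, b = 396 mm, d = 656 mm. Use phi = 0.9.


a = As * fy / (0.85 * f'c * b)
= 1530 * 420 / (0.85 * 35 * 396)
= 54.5455 mm
Mn = As * fy * (d - a/2) / 10^6
= 404.0201 kN-m
phi*Mn = 0.9 * 404.0201 = 363.62 kN-m

363.62


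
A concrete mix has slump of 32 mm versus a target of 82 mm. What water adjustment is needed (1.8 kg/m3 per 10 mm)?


Difference = 82 - 32 = 50 mm
Water adjustment = 50 * 1.8 / 10 = 9.0 kg/m3

9.0


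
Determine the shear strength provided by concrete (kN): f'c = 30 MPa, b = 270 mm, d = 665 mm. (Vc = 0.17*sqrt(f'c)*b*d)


Vc = 0.17 * sqrt(30) * 270 * 665 / 1000
= 167.18 kN

167.18


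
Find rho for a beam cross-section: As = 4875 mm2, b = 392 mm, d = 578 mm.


rho = As / (b * d)
= 4875 / (392 * 578)
= 0.0215

0.0215


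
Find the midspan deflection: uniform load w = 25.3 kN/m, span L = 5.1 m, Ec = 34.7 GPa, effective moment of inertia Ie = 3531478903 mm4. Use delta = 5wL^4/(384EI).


Convert: L = 5.1 m = 5100 mm, Ec = 34.7 GPa = 34700 MPa
delta = 5 * 25.3 * 5100^4 / (384 * 34700 * 3531478903)
= 1.82 mm

1.82


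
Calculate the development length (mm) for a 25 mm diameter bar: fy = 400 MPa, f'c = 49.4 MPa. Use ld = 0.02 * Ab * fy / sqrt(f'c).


Ab = pi * 25^2 / 4 = 490.874 mm2
ld = 0.02 * 490.874 * 400 / sqrt(49.4)
= 558.7 mm

558.7


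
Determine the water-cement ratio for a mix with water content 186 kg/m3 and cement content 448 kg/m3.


w/c = water / cement
w/c = 186 / 448 = 0.415

0.415


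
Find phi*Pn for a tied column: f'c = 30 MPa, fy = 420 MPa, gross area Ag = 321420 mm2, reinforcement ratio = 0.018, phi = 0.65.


Ast = rho * Ag = 0.018 * 321420 = 5785.56 mm2
phi*Pn = 0.65 * 0.80 * (0.85 * 30 * (321420 - 5785.56) + 420 * 5785.56) / 1000
= 5448.88 kN

5448.88


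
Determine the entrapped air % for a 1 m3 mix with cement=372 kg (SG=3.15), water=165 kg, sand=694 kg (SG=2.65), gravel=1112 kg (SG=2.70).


Vol cement = 372 / (3.15 * 1000) = 0.118095 m3
Vol water = 165 / 1000 = 0.165 m3
Vol sand = 694 / (2.65 * 1000) = 0.261887 m3
Vol gravel = 1112 / (2.70 * 1000) = 0.411852 m3
Total solid + water volume = 0.956834 m3
Air = (1 - 0.956834) * 100 = 4.32%

4.32


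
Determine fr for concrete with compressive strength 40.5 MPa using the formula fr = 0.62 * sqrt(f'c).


fr = 0.62 * sqrt(40.5)
= 3.946 MPa

3.946


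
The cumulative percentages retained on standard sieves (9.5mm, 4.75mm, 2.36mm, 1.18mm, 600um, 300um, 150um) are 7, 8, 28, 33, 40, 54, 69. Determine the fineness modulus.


FM = sum(cumulative % retained) / 100
= 239 / 100
= 2.39

2.39


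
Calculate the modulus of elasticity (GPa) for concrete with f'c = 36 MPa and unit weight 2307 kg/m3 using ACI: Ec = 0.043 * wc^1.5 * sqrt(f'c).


Ec = 0.043 * 2307^1.5 * sqrt(36) / 1000
= 28.59 GPa

28.59


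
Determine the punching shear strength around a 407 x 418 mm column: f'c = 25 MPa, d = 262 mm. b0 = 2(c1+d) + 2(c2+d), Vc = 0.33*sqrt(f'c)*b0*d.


b0 = 2*(407 + 262) + 2*(418 + 262) = 2698 mm
Vc = 0.33 * sqrt(25) * 2698 * 262 / 1000
= 1166.35 kN

1166.35


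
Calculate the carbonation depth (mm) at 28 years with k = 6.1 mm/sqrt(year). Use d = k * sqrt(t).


depth = k * sqrt(t)
= 6.1 * sqrt(28)
= 32.28 mm

32.28


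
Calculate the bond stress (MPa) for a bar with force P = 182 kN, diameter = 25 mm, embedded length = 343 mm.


u = P / (pi * db * ld)
= 182 * 1000 / (pi * 25 * 343)
= 6.756 MPa

6.756


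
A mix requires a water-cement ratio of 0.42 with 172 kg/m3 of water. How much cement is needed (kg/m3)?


Cement = water / (w/c)
= 172 / 0.42
= 409.5 kg/m3

409.5


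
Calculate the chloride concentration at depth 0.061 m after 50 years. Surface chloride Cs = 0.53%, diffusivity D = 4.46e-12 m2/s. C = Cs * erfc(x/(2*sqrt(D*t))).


t_seconds = 50 * 365.25 * 24 * 3600 = 1577880000.0 s
arg = 0.061 / (2 * sqrt(4.46e-12 * 1577880000.0))
= 0.3636
erfc(0.3636) = 0.6071
C = 0.53 * 0.6071 = 0.3218%

0.3218


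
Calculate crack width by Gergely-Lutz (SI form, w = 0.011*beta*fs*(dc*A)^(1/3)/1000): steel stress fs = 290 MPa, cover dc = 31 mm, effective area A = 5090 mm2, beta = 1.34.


w = 0.011 * beta * fs * (dc * A)^(1/3) / 1000
= 0.011 * 1.34 * 290 * (31 * 5090)^(1/3) / 1000
= 0.231 mm

0.231


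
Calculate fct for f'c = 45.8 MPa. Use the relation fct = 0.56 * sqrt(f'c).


fct = 0.56 * sqrt(45.8)
= 0.56 * 6.768
= 3.79 MPa

3.79


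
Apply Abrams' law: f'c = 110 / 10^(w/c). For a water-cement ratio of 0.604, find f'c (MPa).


f'c = 110 / 10^0.604
= 110 / 4.018
= 27.38 MPa

27.38


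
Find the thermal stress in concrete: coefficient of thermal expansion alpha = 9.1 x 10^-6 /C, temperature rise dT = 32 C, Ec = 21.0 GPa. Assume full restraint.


sigma = alpha * dT * Ec
= 9.1e-6 * 32 * 21.0 * 1000
= 6.115 MPa

6.115


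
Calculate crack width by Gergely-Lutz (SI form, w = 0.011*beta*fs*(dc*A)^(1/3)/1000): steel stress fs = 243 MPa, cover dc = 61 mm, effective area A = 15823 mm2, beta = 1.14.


w = 0.011 * beta * fs * (dc * A)^(1/3) / 1000
= 0.011 * 1.14 * 243 * (61 * 15823)^(1/3) / 1000
= 0.301 mm

0.301


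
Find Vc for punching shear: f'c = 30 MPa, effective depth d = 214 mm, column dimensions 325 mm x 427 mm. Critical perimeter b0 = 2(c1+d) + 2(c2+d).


b0 = 2*(325 + 214) + 2*(427 + 214) = 2360 mm
Vc = 0.33 * sqrt(30) * 2360 * 214 / 1000
= 912.85 kN

912.85


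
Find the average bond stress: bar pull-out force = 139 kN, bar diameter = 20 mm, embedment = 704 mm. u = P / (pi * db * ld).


u = P / (pi * db * ld)
= 139 * 1000 / (pi * 20 * 704)
= 3.142 MPa

3.142


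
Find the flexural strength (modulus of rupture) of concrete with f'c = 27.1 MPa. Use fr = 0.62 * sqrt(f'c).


fr = 0.62 * sqrt(27.1)
= 3.228 MPa

3.228


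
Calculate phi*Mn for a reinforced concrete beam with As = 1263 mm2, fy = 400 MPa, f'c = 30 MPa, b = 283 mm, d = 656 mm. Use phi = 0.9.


a = As * fy / (0.85 * f'c * b)
= 1263 * 400 / (0.85 * 30 * 283)
= 70.0062 mm
Mn = As * fy * (d - a/2) / 10^6
= 313.7276 kN-m
phi*Mn = 0.9 * 313.7276 = 282.35 kN-m

282.35


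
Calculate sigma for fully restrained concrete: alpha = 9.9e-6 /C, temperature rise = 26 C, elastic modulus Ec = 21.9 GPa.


sigma = alpha * dT * Ec
= 9.9e-6 * 26 * 21.9 * 1000
= 5.637 MPa

5.637


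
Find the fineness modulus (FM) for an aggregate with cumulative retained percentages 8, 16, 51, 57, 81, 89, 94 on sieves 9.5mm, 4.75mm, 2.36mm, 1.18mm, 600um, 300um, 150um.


FM = sum(cumulative % retained) / 100
= 396 / 100
= 3.96

3.96


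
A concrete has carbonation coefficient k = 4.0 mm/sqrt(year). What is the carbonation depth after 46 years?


depth = k * sqrt(t)
= 4.0 * sqrt(46)
= 27.13 mm

27.13


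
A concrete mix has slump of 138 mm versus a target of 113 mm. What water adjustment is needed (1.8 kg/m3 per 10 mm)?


Difference = 113 - 138 = -25 mm
Water adjustment = -25 * 1.8 / 10 = -4.5 kg/m3

-4.5


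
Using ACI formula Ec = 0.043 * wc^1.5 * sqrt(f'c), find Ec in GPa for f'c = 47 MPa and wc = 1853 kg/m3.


Ec = 0.043 * 1853^1.5 * sqrt(47) / 1000
= 23.51 GPa

23.51


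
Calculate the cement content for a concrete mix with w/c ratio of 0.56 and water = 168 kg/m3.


Cement = water / (w/c)
= 168 / 0.56
= 300.0 kg/m3

300.0


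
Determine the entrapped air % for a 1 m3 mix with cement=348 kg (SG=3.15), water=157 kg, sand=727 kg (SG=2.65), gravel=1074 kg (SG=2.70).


Vol cement = 348 / (3.15 * 1000) = 0.110476 m3
Vol water = 157 / 1000 = 0.157 m3
Vol sand = 727 / (2.65 * 1000) = 0.27434 m3
Vol gravel = 1074 / (2.70 * 1000) = 0.397778 m3
Total solid + water volume = 0.939594 m3
Air = (1 - 0.939594) * 100 = 6.04%

6.04


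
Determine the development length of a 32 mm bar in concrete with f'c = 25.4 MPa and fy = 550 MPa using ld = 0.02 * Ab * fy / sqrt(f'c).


Ab = pi * 32^2 / 4 = 804.248 mm2
ld = 0.02 * 804.248 * 550 / sqrt(25.4)
= 1755.4 mm

1755.4


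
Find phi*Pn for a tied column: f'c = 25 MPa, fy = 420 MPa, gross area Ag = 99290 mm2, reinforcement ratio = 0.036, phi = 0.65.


Ast = rho * Ag = 0.036 * 99290 = 3574.44 mm2
phi*Pn = 0.65 * 0.80 * (0.85 * 25 * (99290 - 3574.44) + 420 * 3574.44) / 1000
= 1838.31 kN

1838.31


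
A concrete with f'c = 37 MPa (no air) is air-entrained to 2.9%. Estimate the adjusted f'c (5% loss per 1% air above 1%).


Strength loss = (2.9 - 1) * 5 = 9.5%
f'c = 37 * (1 - 9.5/100)
= 33.48 MPa

33.48


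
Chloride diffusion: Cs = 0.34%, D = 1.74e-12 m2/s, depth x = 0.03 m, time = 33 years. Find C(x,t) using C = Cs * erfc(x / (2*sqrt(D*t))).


t_seconds = 33 * 365.25 * 24 * 3600 = 1041400800.0 s
arg = 0.03 / (2 * sqrt(1.74e-12 * 1041400800.0))
= 0.3524
erfc(0.3524) = 0.6182
C = 0.34 * 0.6182 = 0.2102%

0.2102


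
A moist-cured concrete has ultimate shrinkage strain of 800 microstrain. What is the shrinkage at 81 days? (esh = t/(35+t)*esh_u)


esh(81) = 81 / (35 + 81) * 800
= 81 / 116 * 800
= 558.6 microstrain

558.6


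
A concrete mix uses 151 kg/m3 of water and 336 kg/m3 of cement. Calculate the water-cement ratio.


w/c = water / cement
w/c = 151 / 336 = 0.449

0.449


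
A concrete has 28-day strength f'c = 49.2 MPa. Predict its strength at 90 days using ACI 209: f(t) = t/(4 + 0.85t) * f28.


f(90) = 90 / (4 + 0.85 * 90) * 49.2
= 90 / 80.5 * 49.2
= 55.01 MPa

55.01


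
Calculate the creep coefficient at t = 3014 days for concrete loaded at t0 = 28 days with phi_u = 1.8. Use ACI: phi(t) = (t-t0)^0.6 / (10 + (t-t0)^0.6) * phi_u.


dt = 3014 - 28 = 2986
phi = 2986^0.6 / (10 + 2986^0.6) * 1.8
= 1.663

1.663


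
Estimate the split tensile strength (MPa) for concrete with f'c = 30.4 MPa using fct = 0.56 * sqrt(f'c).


fct = 0.56 * sqrt(30.4)
= 0.56 * 5.514
= 3.088 MPa

3.088


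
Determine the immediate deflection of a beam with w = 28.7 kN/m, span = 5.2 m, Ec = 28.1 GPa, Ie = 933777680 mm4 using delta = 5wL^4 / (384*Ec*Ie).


Convert: L = 5.2 m = 5200 mm, Ec = 28.1 GPa = 28100 MPa
delta = 5 * 28.7 * 5200^4 / (384 * 28100 * 933777680)
= 10.41 mm

10.41


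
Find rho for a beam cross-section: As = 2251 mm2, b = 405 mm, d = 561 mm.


rho = As / (b * d)
= 2251 / (405 * 561)
= 0.0099

0.0099


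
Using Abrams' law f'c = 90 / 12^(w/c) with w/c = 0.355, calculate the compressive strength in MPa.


f'c = 90 / 12^0.355
= 90 / 2.416
= 37.25 MPa

37.25


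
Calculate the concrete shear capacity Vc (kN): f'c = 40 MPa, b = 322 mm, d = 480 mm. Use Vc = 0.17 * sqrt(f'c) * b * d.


Vc = 0.17 * sqrt(40) * 322 * 480 / 1000
= 166.18 kN

166.18


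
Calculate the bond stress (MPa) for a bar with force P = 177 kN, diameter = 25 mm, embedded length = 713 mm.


u = P / (pi * db * ld)
= 177 * 1000 / (pi * 25 * 713)
= 3.161 MPa

3.161


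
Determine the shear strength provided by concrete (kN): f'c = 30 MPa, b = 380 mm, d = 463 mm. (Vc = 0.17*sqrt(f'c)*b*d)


Vc = 0.17 * sqrt(30) * 380 * 463 / 1000
= 163.82 kN

163.82


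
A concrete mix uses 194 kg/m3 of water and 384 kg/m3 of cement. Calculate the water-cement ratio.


w/c = water / cement
w/c = 194 / 384 = 0.505

0.505


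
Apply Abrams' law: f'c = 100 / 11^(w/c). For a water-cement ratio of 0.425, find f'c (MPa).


f'c = 100 / 11^0.425
= 100 / 2.771
= 36.09 MPa

36.09


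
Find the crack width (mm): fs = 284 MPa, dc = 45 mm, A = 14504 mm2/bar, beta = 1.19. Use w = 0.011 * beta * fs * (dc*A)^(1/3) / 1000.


w = 0.011 * beta * fs * (dc * A)^(1/3) / 1000
= 0.011 * 1.19 * 284 * (45 * 14504)^(1/3) / 1000
= 0.322 mm

0.322


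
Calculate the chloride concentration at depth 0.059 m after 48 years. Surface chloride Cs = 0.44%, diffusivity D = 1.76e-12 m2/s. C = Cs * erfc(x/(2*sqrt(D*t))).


t_seconds = 48 * 365.25 * 24 * 3600 = 1514764800.0 s
arg = 0.059 / (2 * sqrt(1.76e-12 * 1514764800.0))
= 0.5713
erfc(0.5713) = 0.4191
C = 0.44 * 0.4191 = 0.1844%

0.1844


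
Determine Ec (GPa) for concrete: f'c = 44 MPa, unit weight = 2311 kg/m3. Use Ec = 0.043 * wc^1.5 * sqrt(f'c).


Ec = 0.043 * 2311^1.5 * sqrt(44) / 1000
= 31.69 GPa

31.69


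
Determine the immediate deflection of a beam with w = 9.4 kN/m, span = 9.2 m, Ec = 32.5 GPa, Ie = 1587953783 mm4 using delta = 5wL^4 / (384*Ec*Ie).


Convert: L = 9.2 m = 9200 mm, Ec = 32.5 GPa = 32500 MPa
delta = 5 * 9.4 * 9200^4 / (384 * 32500 * 1587953783)
= 16.99 mm

16.99


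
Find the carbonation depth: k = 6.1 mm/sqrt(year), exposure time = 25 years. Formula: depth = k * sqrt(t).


depth = k * sqrt(t)
= 6.1 * sqrt(25)
= 30.5 mm

30.5


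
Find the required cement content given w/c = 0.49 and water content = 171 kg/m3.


Cement = water / (w/c)
= 171 / 0.49
= 349.0 kg/m3

349.0


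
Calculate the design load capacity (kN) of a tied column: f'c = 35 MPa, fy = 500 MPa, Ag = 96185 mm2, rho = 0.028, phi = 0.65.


Ast = rho * Ag = 0.028 * 96185 = 2693.18 mm2
phi*Pn = 0.65 * 0.80 * (0.85 * 35 * (96185 - 2693.18) + 500 * 2693.18) / 1000
= 2146.55 kN

2146.55


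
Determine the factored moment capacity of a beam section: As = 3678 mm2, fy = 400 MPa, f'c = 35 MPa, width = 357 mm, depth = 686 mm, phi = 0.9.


a = As * fy / (0.85 * f'c * b)
= 3678 * 400 / (0.85 * 35 * 357)
= 138.5213 mm
Mn = As * fy * (d - a/2) / 10^6
= 907.3469 kN-m
phi*Mn = 0.9 * 907.3469 = 816.61 kN-m

816.61


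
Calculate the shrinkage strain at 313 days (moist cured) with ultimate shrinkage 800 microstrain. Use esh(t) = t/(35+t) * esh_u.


esh(313) = 313 / (35 + 313) * 800
= 313 / 348 * 800
= 719.5 microstrain

719.5


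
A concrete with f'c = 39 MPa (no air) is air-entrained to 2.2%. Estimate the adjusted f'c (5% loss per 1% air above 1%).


Strength loss = (2.2 - 1) * 5 = 6.0%
f'c = 39 * (1 - 6.0/100)
= 36.66 MPa

36.66


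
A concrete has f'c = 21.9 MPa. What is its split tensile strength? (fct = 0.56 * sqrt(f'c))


fct = 0.56 * sqrt(21.9)
= 0.56 * 4.68
= 2.621 MPa

2.621


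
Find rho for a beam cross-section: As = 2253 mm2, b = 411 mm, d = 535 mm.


rho = As / (b * d)
= 2253 / (411 * 535)
= 0.0102

0.0102


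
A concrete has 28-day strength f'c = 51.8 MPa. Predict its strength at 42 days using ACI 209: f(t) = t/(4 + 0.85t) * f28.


f(42) = 42 / (4 + 0.85 * 42) * 51.8
= 42 / 39.7 * 51.8
= 54.8 MPa

54.8


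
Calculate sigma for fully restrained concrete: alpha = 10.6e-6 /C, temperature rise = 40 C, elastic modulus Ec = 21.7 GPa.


sigma = alpha * dT * Ec
= 10.6e-6 * 40 * 21.7 * 1000
= 9.201 MPa

9.201


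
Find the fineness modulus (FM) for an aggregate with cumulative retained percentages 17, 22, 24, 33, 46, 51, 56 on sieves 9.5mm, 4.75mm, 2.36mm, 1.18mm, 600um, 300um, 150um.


FM = sum(cumulative % retained) / 100
= 249 / 100
= 2.49

2.49


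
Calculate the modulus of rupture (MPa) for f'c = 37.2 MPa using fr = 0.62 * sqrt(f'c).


fr = 0.62 * sqrt(37.2)
= 3.781 MPa

3.781


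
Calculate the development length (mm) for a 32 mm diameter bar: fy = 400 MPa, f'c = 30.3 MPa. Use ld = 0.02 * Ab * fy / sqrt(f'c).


Ab = pi * 32^2 / 4 = 804.248 mm2
ld = 0.02 * 804.248 * 400 / sqrt(30.3)
= 1168.8 mm

1168.8


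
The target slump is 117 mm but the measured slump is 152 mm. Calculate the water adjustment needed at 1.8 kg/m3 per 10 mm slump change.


Difference = 117 - 152 = -35 mm
Water adjustment = -35 * 1.8 / 10 = -6.3 kg/m3

-6.3


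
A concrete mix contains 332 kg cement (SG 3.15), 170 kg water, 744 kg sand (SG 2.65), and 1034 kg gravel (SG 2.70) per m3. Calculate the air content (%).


Vol cement = 332 / (3.15 * 1000) = 0.105397 m3
Vol water = 170 / 1000 = 0.17 m3
Vol sand = 744 / (2.65 * 1000) = 0.280755 m3
Vol gravel = 1034 / (2.70 * 1000) = 0.382963 m3
Total solid + water volume = 0.939115 m3
Air = (1 - 0.939115) * 100 = 6.09%

6.09


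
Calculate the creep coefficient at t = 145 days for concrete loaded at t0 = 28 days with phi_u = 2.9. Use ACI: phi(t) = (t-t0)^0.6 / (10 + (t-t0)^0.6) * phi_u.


dt = 145 - 28 = 117
phi = 117^0.6 / (10 + 117^0.6) * 2.9
= 1.842

1.842


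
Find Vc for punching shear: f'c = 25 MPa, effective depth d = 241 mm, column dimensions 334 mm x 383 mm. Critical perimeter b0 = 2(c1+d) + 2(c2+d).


b0 = 2*(334 + 241) + 2*(383 + 241) = 2398 mm
Vc = 0.33 * sqrt(25) * 2398 * 241 / 1000
= 953.56 kN

953.56


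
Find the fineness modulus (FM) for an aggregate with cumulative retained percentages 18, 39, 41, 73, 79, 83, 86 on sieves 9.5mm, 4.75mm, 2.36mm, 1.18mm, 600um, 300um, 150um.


FM = sum(cumulative % retained) / 100
= 419 / 100
= 4.19

4.19


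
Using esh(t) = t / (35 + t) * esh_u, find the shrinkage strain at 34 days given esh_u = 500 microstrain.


esh(34) = 34 / (35 + 34) * 500
= 34 / 69 * 500
= 246.4 microstrain

246.4


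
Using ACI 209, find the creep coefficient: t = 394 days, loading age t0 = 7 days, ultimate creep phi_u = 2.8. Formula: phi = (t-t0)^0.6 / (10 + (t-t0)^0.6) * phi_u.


dt = 394 - 7 = 387
phi = 387^0.6 / (10 + 387^0.6) * 2.8
= 2.187

2.187


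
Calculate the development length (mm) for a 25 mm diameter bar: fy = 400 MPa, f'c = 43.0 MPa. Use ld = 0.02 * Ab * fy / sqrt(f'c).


Ab = pi * 25^2 / 4 = 490.874 mm2
ld = 0.02 * 490.874 * 400 / sqrt(43.0)
= 598.9 mm

598.9


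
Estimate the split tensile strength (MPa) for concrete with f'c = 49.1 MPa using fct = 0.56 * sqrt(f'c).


fct = 0.56 * sqrt(49.1)
= 0.56 * 7.007
= 3.924 MPa

3.924


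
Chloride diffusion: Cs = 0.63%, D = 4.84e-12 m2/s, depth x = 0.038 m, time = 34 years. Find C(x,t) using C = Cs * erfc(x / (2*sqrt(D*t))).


t_seconds = 34 * 365.25 * 24 * 3600 = 1072958400.0 s
arg = 0.038 / (2 * sqrt(4.84e-12 * 1072958400.0))
= 0.2637
erfc(0.2637) = 0.7092
C = 0.63 * 0.7092 = 0.4468%

0.4468


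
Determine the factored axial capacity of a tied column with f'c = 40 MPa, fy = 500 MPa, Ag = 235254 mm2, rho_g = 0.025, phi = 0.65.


Ast = rho * Ag = 0.025 * 235254 = 5881.35 mm2
phi*Pn = 0.65 * 0.80 * (0.85 * 40 * (235254 - 5881.35) + 500 * 5881.35) / 1000
= 5584.46 kN

5584.46


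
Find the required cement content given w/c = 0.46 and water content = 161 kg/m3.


Cement = water / (w/c)
= 161 / 0.46
= 350.0 kg/m3

350.0


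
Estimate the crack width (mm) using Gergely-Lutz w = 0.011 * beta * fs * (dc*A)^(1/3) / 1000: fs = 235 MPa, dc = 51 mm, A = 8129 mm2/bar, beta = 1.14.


w = 0.011 * beta * fs * (dc * A)^(1/3) / 1000
= 0.011 * 1.14 * 235 * (51 * 8129)^(1/3) / 1000
= 0.22 mm

0.22


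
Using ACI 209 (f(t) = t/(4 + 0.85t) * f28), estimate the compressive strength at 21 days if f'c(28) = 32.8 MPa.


f(21) = 21 / (4 + 0.85 * 21) * 32.8
= 21 / 21.85 * 32.8
= 31.52 MPa

31.52


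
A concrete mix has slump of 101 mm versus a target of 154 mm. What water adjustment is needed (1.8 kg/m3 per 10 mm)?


Difference = 154 - 101 = 53 mm
Water adjustment = 53 * 1.8 / 10 = 9.5 kg/m3

9.5


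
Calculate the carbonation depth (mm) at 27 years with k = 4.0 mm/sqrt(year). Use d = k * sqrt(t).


depth = k * sqrt(t)
= 4.0 * sqrt(27)
= 20.78 mm

20.78


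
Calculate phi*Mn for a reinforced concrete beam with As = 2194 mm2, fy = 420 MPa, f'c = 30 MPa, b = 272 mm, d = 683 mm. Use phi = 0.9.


a = As * fy / (0.85 * f'c * b)
= 2194 * 420 / (0.85 * 30 * 272)
= 132.8547 mm
Mn = As * fy * (d - a/2) / 10^6
= 568.1594 kN-m
phi*Mn = 0.9 * 568.1594 = 511.34 kN-m

511.34


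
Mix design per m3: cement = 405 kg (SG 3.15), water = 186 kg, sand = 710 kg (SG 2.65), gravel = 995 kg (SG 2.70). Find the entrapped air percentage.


Vol cement = 405 / (3.15 * 1000) = 0.128571 m3
Vol water = 186 / 1000 = 0.186 m3
Vol sand = 710 / (2.65 * 1000) = 0.267925 m3
Vol gravel = 995 / (2.70 * 1000) = 0.368519 m3
Total solid + water volume = 0.951014 m3
Air = (1 - 0.951014) * 100 = 4.9%

4.9


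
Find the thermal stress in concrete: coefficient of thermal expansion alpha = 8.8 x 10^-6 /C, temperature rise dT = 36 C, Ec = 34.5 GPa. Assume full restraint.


sigma = alpha * dT * Ec
= 8.8e-6 * 36 * 34.5 * 1000
= 10.93 MPa

10.93


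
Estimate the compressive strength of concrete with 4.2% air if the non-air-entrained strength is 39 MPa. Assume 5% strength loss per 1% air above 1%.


Strength loss = (4.2 - 1) * 5 = 16.0%
f'c = 39 * (1 - 16.0/100)
= 32.76 MPa

32.76


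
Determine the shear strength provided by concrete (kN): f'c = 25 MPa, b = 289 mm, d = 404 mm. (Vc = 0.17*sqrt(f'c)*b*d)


Vc = 0.17 * sqrt(25) * 289 * 404 / 1000
= 99.24 kN

99.24


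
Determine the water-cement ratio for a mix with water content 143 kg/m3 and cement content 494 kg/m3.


w/c = water / cement
w/c = 143 / 494 = 0.289

0.289


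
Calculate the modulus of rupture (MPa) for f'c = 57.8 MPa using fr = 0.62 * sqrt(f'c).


fr = 0.62 * sqrt(57.8)
= 4.714 MPa

4.714


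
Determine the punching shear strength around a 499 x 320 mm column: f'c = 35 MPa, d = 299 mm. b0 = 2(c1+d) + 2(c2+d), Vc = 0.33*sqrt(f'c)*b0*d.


b0 = 2*(499 + 299) + 2*(320 + 299) = 2834 mm
Vc = 0.33 * sqrt(35) * 2834 * 299 / 1000
= 1654.32 kN

1654.32


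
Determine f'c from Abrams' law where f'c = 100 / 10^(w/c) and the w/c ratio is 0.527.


f'c = 100 / 10^0.527
= 100 / 3.365
= 29.72 MPa

29.72


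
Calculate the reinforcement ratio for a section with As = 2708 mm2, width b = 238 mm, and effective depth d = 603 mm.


rho = As / (b * d)
= 2708 / (238 * 603)
= 0.0189

0.0189


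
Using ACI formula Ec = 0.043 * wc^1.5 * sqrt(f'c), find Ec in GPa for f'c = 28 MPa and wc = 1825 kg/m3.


Ec = 0.043 * 1825^1.5 * sqrt(28) / 1000
= 17.74 GPa

17.74


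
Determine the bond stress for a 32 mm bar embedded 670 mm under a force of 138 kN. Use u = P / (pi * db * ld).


u = P / (pi * db * ld)
= 138 * 1000 / (pi * 32 * 670)
= 2.049 MPa

2.049
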